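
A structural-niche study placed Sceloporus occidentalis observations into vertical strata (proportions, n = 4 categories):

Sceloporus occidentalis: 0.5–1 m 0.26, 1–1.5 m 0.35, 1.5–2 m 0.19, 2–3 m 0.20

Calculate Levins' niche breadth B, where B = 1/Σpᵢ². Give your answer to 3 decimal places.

Σpᵢ² = 0.26² + 0.35² + 0.19² + 0.20² = 0.0676 + 0.1225 + 0.0361 + 0.0400 = 0.2662
B = 1 / 0.2662 = 3.75657

3.757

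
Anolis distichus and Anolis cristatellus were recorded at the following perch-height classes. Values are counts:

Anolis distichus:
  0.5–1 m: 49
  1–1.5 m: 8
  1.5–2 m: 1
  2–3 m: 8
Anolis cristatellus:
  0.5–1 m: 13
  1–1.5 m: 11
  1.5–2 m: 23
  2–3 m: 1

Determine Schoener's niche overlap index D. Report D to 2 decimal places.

Proportions for Anolis distichus (n=66): 49/66=0.7424, 8/66=0.1212, 1/66=0.0152, 8/66=0.1212
Proportions for Anolis cristatellus (n=48): 13/48=0.2708, 11/48=0.2292, 23/48=0.4792, 1/48=0.0208
Σ|p₁ᵢ − p₂ᵢ| = 0.4716 + 0.1080 + 0.4640 + 0.1004 = 1.1440
D = 1 − ½ × 1.1440 = 1 − 0.57200 = 0.42800

0.43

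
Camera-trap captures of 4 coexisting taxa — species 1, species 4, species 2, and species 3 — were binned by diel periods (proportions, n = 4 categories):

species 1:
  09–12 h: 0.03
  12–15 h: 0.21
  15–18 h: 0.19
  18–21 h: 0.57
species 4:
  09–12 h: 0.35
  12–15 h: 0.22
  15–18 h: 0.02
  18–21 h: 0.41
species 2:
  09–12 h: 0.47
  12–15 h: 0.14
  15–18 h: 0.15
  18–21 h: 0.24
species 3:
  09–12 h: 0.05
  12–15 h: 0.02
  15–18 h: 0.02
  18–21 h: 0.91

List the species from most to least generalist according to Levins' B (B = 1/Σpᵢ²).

species 2 > species 4 > species 1 > species 3

Σp_1ᵢ² = 0.03² + 0.21² + 0.19² + 0.57² = 0.0009 + 0.0441 + 0.0361 + 0.3249 = 0.4060
B_1 = 1 / 0.4060 = 2.4631
Σp_4ᵢ² = 0.35² + 0.22² + 0.02² + 0.41² = 0.1225 + 0.0484 + 0.0004 + 0.1681 = 0.3394
B_4 = 1 / 0.3394 = 2.9464
Σp_2ᵢ² = 0.47² + 0.14² + 0.15² + 0.24² = 0.2209 + 0.0196 + 0.0225 + 0.0576 = 0.3206
B_2 = 1 / 0.3206 = 3.1192
Σp_3ᵢ² = 0.05² + 0.02² + 0.02² + 0.91² = 0.0025 + 0.0004 + 0.0004 + 0.8281 = 0.8314
B_3 = 1 / 0.8314 = 1.2028
Ranking by B (broadest → narrowest): species 2 (3.12) > species 4 (2.95) > species 1 (2.46) > species 3 (1.20)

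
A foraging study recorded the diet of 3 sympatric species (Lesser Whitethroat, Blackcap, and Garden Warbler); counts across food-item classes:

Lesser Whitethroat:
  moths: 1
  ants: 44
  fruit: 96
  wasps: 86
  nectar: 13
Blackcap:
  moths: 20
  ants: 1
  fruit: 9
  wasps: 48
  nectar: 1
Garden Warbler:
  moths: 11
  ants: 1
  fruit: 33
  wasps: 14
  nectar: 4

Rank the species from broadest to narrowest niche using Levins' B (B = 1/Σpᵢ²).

Proportions for Lesser Whitethroat (n=240): 1/240=0.0042, 44/240=0.1833, 96/240=0.4000, 86/240=0.3583, 13/240=0.0542
Proportions for Blackcap (n=79): 20/79=0.2532, 1/79=0.0127, 9/79=0.1139, 48/79=0.6076, 1/79=0.0127
Proportions for Garden Warbler (n=63): 11/63=0.1746, 1/63=0.0159, 33/63=0.5238, 14/63=0.2222, 4/63=0.0635
Σp_Whitᵢ² = 0.0042² + 0.1833² + 0.4000² + 0.3583² + 0.0542² = 0.000018 + 0.033599 + 0.160000 + 0.128379 + 0.002938 = 0.324934
B_Whit = 1 / 0.324934 = 3.0775
Σp_Blacᵢ² = 0.2532² + 0.0127² + 0.1139² + 0.6076² + 0.0127² = 0.064110 + 0.000161 + 0.012973 + 0.369178 + 0.000161 = 0.446583
B_Blac = 1 / 0.446583 = 2.2392
Σp_Warbᵢ² = 0.1746² + 0.0159² + 0.5238² + 0.2222² + 0.0635² = 0.030485 + 0.000253 + 0.274366 + 0.049373 + 0.004032 = 0.358509
B_Warb = 1 / 0.358509 = 2.7893
Ranking by B (broadest → narrowest): Lesser Whitethroat (3.08) > Garden Warbler (2.79) > Blackcap (2.24)

Lesser Whitethroat > Garden Warbler > Blackcap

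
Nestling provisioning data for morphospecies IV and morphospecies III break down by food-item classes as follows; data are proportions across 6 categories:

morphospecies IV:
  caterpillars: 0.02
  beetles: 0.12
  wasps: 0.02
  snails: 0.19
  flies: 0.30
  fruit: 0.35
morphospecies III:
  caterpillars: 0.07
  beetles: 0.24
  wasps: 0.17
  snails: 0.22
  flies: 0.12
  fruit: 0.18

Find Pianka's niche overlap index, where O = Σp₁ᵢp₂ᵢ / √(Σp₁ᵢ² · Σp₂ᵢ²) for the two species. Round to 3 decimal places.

0.786

Σ p₁ᵢp₂ᵢ = 0.0014 + 0.0288 + 0.0034 + 0.0418 + 0.0360 + 0.0630 = 0.1744
Σp_1ᵢ² = 0.02² + 0.12² + 0.02² + 0.19² + 0.30² + 0.35² = 0.0004 + 0.0144 + 0.0004 + 0.0361 + 0.0900 + 0.1225 = 0.2638
Σp_2ᵢ² = 0.07² + 0.24² + 0.17² + 0.22² + 0.12² + 0.18² = 0.0049 + 0.0576 + 0.0289 + 0.0484 + 0.0144 + 0.0324 = 0.1866
O = 0.1744 / √(0.2638 × 0.1866) = 0.1744 / 0.221867 = 0.78606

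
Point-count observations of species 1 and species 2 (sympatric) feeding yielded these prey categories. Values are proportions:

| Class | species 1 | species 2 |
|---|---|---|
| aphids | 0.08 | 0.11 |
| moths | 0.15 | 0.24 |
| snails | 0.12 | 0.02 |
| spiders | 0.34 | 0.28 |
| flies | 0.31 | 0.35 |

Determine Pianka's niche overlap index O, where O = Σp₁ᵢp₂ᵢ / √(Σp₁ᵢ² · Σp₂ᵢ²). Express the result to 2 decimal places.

Σ p₁ᵢp₂ᵢ = 0.0088 + 0.0360 + 0.0024 + 0.0952 + 0.1085 = 0.2509
Σp_1ᵢ² = 0.08² + 0.15² + 0.12² + 0.34² + 0.31² = 0.0064 + 0.0225 + 0.0144 + 0.1156 + 0.0961 = 0.2550
Σp_2ᵢ² = 0.11² + 0.24² + 0.02² + 0.28² + 0.35² = 0.0121 + 0.0576 + 0.0004 + 0.0784 + 0.1225 = 0.2710
O = 0.2509 / √(0.2550 × 0.2710) = 0.2509 / 0.26288 = 0.9544

0.95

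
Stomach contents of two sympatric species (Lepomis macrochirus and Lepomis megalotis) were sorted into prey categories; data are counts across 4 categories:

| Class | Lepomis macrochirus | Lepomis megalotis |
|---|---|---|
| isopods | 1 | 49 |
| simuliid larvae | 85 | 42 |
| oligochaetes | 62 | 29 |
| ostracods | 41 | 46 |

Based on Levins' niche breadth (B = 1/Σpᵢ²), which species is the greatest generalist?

Lepomis megalotis

Proportions for Lepomis macrochirus (n=189): 1/189=0.0053, 85/189=0.4497, 62/189=0.3280, 41/189=0.2169
Proportions for Lepomis megalotis (n=166): 49/166=0.2952, 42/166=0.2530, 29/166=0.1747, 46/166=0.2771
Σp_macrᵢ² = 0.0053² + 0.4497² + 0.3280² + 0.2169² = 0.000028 + 0.202230 + 0.107584 + 0.047046 = 0.356888
B_macr = 1 / 0.356888 = 2.8020
Σp_megaᵢ² = 0.2952² + 0.2530² + 0.1747² + 0.2771² = 0.087143 + 0.064009 + 0.030520 + 0.076784 = 0.258456
B_mega = 1 / 0.258456 = 3.8691
Highest B → broadest niche (most generalist): Lepomis megalotis (B = 3.87).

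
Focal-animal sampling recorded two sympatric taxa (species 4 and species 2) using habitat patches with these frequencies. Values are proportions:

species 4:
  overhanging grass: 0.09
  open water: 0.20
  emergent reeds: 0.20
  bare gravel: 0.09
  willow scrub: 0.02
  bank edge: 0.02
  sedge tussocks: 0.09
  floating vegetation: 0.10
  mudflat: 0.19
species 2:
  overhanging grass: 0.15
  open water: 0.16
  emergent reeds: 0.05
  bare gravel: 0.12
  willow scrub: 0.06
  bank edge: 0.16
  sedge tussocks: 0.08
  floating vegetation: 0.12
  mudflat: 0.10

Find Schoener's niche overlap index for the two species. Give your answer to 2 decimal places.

Σ|p₁ᵢ − p₂ᵢ| = 0.06 + 0.04 + 0.15 + 0.03 + 0.04 + 0.14 + 0.01 + 0.02 + 0.09 = 0.58
D = 1 − ½ × 0.58 = 1 − 0.290 = 0.7100

0.71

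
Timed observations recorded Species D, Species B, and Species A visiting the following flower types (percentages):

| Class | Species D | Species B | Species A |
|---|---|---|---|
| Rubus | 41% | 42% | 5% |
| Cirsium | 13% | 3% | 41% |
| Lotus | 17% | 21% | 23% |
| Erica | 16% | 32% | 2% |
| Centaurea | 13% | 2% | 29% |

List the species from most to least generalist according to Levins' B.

Species D > Species A > Species B

Convert percentages to proportions (divide by 100).
Σp_Dᵢ² = 0.41² + 0.13² + 0.17² + 0.16² + 0.13² = 0.1681 + 0.0169 + 0.0289 + 0.0256 + 0.0169 = 0.2564
B_D = 1 / 0.2564 = 3.9002
Σp_Bᵢ² = 0.42² + 0.03² + 0.21² + 0.32² + 0.02² = 0.1764 + 0.0009 + 0.0441 + 0.1024 + 0.0004 = 0.3242
B_B = 1 / 0.3242 = 3.0845
Σp_Aᵢ² = 0.05² + 0.41² + 0.23² + 0.02² + 0.29² = 0.0025 + 0.1681 + 0.0529 + 0.0004 + 0.0841 = 0.3080
B_A = 1 / 0.3080 = 3.2468
Ranking by B (broadest → narrowest): Species D (3.90) > Species A (3.25) > Species B (3.08)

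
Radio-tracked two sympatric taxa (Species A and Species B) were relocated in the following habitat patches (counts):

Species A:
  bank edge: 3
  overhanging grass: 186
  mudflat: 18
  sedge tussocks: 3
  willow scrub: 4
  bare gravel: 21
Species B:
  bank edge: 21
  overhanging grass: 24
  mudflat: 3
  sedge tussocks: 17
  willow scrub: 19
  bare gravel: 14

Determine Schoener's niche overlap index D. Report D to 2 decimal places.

Proportions for Species A (n=235): 3/235=0.0128, 186/235=0.7915, 18/235=0.0766, 3/235=0.0128, 4/235=0.0170, 21/235=0.0894
Proportions for Species B (n=98): 21/98=0.2143, 24/98=0.2449, 3/98=0.0306, 17/98=0.1735, 19/98=0.1939, 14/98=0.1429
Σ|p₁ᵢ − p₂ᵢ| = 0.2015 + 0.5466 + 0.0460 + 0.1607 + 0.1769 + 0.0535 = 1.1852
D = 1 − ½ × 1.1852 = 1 − 0.59260 = 0.40740

0.41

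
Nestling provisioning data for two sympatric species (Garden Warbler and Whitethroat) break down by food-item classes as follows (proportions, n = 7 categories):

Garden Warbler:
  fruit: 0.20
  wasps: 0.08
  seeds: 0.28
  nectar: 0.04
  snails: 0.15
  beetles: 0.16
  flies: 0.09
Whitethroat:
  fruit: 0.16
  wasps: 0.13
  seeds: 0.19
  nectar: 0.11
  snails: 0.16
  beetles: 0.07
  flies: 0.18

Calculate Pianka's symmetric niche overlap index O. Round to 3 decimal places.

Σ p₁ᵢp₂ᵢ = 0.0320 + 0.0104 + 0.0532 + 0.0044 + 0.0240 + 0.0112 + 0.0162 = 0.1514
Σp_1ᵢ² = 0.20² + 0.08² + 0.28² + 0.04² + 0.15² + 0.16² + 0.09² = 0.0400 + 0.0064 + 0.0784 + 0.0016 + 0.0225 + 0.0256 + 0.0081 = 0.1826
Σp_2ᵢ² = 0.16² + 0.13² + 0.19² + 0.11² + 0.16² + 0.07² + 0.18² = 0.0256 + 0.0169 + 0.0361 + 0.0121 + 0.0256 + 0.0049 + 0.0324 = 0.1536
O = 0.1514 / √(0.1826 × 0.1536) = 0.1514 / 0.167473 = 0.90403

0.904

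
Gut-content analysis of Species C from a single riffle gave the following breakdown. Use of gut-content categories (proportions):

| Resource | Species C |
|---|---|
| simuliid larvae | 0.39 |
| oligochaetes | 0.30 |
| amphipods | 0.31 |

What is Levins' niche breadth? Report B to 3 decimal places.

Σpᵢ² = 0.39² + 0.30² + 0.31² = 0.1521 + 0.0900 + 0.0961 = 0.3382
B = 1 / 0.3382 = 2.95683

2.957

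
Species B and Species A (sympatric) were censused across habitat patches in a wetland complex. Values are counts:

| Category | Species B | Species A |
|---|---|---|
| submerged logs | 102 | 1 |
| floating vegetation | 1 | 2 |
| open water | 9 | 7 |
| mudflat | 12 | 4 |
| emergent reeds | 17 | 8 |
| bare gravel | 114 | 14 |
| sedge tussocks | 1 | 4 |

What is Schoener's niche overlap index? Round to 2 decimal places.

Proportions for Species B (n=256): 102/256=0.3984, 1/256=0.0039, 9/256=0.0352, 12/256=0.0469, 17/256=0.0664, 114/256=0.4453, 1/256=0.0039
Proportions for Species A (n=40): 1/40=0.0250, 2/40=0.0500, 7/40=0.1750, 4/40=0.1000, 8/40=0.2000, 14/40=0.3500, 4/40=0.1000
Σ|p₁ᵢ − p₂ᵢ| = 0.3734 + 0.0461 + 0.1398 + 0.0531 + 0.1336 + 0.0953 + 0.0961 = 0.9374
D = 1 − ½ × 0.9374 = 1 − 0.46870 = 0.53130

0.53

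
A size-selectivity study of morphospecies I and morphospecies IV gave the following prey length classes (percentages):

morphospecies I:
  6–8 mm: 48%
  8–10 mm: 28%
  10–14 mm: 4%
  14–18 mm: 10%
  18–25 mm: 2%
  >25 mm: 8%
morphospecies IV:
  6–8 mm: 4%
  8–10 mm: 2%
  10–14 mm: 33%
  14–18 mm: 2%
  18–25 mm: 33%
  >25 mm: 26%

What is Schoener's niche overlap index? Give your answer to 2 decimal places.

Convert percentages to proportions (divide by 100).
Σ|p₁ᵢ − p₂ᵢ| = 0.44 + 0.26 + 0.29 + 0.08 + 0.31 + 0.18 = 1.56
D = 1 − ½ × 1.56 = 1 − 0.780 = 0.2200

0.22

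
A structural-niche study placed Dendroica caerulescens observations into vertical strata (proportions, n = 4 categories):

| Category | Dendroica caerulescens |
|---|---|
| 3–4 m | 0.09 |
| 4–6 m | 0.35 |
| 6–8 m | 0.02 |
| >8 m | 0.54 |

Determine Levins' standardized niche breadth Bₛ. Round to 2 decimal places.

Σpᵢ² = 0.09² + 0.35² + 0.02² + 0.54² = 0.0081 + 0.1225 + 0.0004 + 0.2916 = 0.4226
B = 1 / 0.4226 = 2.3663
Bₛ = (B − 1)/(n − 1) = (2.3663 − 1)/(4 − 1) = 1.3663/3 = 0.4554

0.46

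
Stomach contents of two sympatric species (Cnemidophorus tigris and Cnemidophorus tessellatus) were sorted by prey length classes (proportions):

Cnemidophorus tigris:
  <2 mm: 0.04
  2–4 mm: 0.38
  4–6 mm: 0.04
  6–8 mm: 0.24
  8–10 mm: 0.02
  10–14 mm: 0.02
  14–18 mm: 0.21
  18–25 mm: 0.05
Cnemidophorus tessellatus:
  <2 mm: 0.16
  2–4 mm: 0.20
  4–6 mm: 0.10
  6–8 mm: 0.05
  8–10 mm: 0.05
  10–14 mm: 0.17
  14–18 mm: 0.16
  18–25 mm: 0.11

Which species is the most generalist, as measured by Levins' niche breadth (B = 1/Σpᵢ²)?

Cnemidophorus tessellatus

Σp_tigrᵢ² = 0.04² + 0.38² + 0.04² + 0.24² + 0.02² + 0.02² + 0.21² + 0.05² = 0.0016 + 0.1444 + 0.0016 + 0.0576 + 0.0004 + 0.0004 + 0.0441 + 0.0025 = 0.2526
B_tigr = 1 / 0.2526 = 3.9588
Σp_tessᵢ² = 0.16² + 0.20² + 0.10² + 0.05² + 0.05² + 0.17² + 0.16² + 0.11² = 0.0256 + 0.0400 + 0.0100 + 0.0025 + 0.0025 + 0.0289 + 0.0256 + 0.0121 = 0.1472
B_tess = 1 / 0.1472 = 6.7935
Highest B → broadest niche (most generalist): Cnemidophorus tessellatus (B = 6.79).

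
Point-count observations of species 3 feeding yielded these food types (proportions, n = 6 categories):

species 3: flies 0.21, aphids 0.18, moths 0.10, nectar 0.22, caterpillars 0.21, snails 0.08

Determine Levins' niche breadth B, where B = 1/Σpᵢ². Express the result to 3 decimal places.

Σpᵢ² = 0.21² + 0.18² + 0.10² + 0.22² + 0.21² + 0.08² = 0.0441 + 0.0324 + 0.0100 + 0.0484 + 0.0441 + 0.0064 = 0.1854
B = 1 / 0.1854 = 5.39374

5.394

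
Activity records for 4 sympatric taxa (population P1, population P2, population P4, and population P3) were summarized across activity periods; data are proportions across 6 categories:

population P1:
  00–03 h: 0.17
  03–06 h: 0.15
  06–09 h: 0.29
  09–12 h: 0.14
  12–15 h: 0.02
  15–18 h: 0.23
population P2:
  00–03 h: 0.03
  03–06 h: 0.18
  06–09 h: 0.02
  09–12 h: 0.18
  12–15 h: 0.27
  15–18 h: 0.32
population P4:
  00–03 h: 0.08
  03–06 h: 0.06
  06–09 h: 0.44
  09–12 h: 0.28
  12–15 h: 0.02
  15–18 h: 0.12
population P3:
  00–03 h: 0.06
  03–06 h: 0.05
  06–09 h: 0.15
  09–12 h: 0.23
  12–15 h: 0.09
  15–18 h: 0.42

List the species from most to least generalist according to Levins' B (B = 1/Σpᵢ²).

Σp_P1ᵢ² = 0.17² + 0.15² + 0.29² + 0.14² + 0.02² + 0.23² = 0.0289 + 0.0225 + 0.0841 + 0.0196 + 0.0004 + 0.0529 = 0.2084
B_P1 = 1 / 0.2084 = 4.7985
Σp_P2ᵢ² = 0.03² + 0.18² + 0.02² + 0.18² + 0.27² + 0.32² = 0.0009 + 0.0324 + 0.0004 + 0.0324 + 0.0729 + 0.1024 = 0.2414
B_P2 = 1 / 0.2414 = 4.1425
Σp_P4ᵢ² = 0.08² + 0.06² + 0.44² + 0.28² + 0.02² + 0.12² = 0.0064 + 0.0036 + 0.1936 + 0.0784 + 0.0004 + 0.0144 = 0.2968
B_P4 = 1 / 0.2968 = 3.3693
Σp_P3ᵢ² = 0.06² + 0.05² + 0.15² + 0.23² + 0.09² + 0.42² = 0.0036 + 0.0025 + 0.0225 + 0.0529 + 0.0081 + 0.1764 = 0.2660
B_P3 = 1 / 0.2660 = 3.7594
Ranking by B (broadest → narrowest): population P1 (4.80) > population P2 (4.14) > population P3 (3.76) > population P4 (3.37)

population P1 > population P2 > population P3 > population P4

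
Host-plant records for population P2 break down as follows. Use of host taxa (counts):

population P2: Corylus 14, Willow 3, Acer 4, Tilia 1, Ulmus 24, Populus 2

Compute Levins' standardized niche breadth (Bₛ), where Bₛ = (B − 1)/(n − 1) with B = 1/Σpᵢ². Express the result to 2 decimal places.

Proportions for population P2 (n=48): 14/48=0.2917, 3/48=0.0625, 4/48=0.0833, 1/48=0.0208, 24/48=0.5000, 2/48=0.0417
Σpᵢ² = 0.2917² + 0.0625² + 0.0833² + 0.0208² + 0.5000² + 0.0417² = 0.085089 + 0.003906 + 0.006939 + 0.000433 + 0.250000 + 0.001739 = 0.348106
B = 1 / 0.348106 = 2.8727
Bₛ = (B − 1)/(n − 1) = (2.8727 − 1)/(6 − 1) = 1.8727/5 = 0.3745

0.37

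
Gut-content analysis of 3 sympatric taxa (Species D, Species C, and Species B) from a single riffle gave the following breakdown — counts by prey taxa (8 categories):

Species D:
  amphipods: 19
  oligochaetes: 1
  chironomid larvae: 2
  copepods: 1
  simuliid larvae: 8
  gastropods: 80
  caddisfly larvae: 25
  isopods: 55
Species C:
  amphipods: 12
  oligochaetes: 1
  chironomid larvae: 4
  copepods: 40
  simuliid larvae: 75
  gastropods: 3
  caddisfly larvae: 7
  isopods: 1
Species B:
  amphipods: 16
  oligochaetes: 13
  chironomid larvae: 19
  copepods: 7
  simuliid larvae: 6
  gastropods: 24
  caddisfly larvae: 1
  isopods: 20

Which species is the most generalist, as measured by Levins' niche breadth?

Proportions for Species D (n=191): 19/191=0.0995, 1/191=0.0052, 2/191=0.0105, 1/191=0.0052, 8/191=0.0419, 80/191=0.4188, 25/191=0.1309, 55/191=0.2880
Proportions for Species C (n=143): 12/143=0.0839, 1/143=0.0070, 4/143=0.0280, 40/143=0.2797, 75/143=0.5245, 3/143=0.0210, 7/143=0.0490, 1/143=0.0070
Proportions for Species B (n=106): 16/106=0.1509, 13/106=0.1226, 19/106=0.1792, 7/106=0.0660, 6/106=0.0566, 24/106=0.2264, 1/106=0.0094, 20/106=0.1887
Σp_Dᵢ² = 0.0995² + 0.0052² + 0.0105² + 0.0052² + 0.0419² + 0.4188² + 0.1309² + 0.2880² = 0.009900 + 0.000027 + 0.000110 + 0.000027 + 0.001756 + 0.175393 + 0.017135 + 0.082944 = 0.287292
B_D = 1 / 0.287292 = 3.4808
Σp_Cᵢ² = 0.0839² + 0.0070² + 0.0280² + 0.2797² + 0.5245² + 0.0210² + 0.0490² + 0.0070² = 0.007039 + 0.000049 + 0.000784 + 0.078232 + 0.275100 + 0.000441 + 0.002401 + 0.000049 = 0.364095
B_C = 1 / 0.364095 = 2.7465
Σp_Bᵢ² = 0.1509² + 0.1226² + 0.1792² + 0.0660² + 0.0566² + 0.2264² + 0.0094² + 0.1887² = 0.022771 + 0.015031 + 0.032113 + 0.004356 + 0.003204 + 0.051257 + 0.000088 + 0.035608 = 0.164428
B_B = 1 / 0.164428 = 6.0817
Highest B → broadest niche (most generalist): Species B (B = 6.08).

Species B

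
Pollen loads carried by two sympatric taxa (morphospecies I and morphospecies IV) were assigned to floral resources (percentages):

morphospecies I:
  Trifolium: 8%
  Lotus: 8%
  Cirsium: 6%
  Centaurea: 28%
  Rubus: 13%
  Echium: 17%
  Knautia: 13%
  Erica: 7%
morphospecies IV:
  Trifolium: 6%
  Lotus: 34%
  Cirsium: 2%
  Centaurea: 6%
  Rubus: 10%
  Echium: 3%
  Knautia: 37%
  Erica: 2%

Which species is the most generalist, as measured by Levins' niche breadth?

morphospecies I

Convert percentages to proportions (divide by 100).
Σp_Iᵢ² = 0.08² + 0.08² + 0.06² + 0.28² + 0.13² + 0.17² + 0.13² + 0.07² = 0.0064 + 0.0064 + 0.0036 + 0.0784 + 0.0169 + 0.0289 + 0.0169 + 0.0049 = 0.1624
B_I = 1 / 0.1624 = 6.1576
Σp_IVᵢ² = 0.06² + 0.34² + 0.02² + 0.06² + 0.10² + 0.03² + 0.37² + 0.02² = 0.0036 + 0.1156 + 0.0004 + 0.0036 + 0.0100 + 0.0009 + 0.1369 + 0.0004 = 0.2714
B_IV = 1 / 0.2714 = 3.6846
Highest B → broadest niche (most generalist): morphospecies I (B = 6.16).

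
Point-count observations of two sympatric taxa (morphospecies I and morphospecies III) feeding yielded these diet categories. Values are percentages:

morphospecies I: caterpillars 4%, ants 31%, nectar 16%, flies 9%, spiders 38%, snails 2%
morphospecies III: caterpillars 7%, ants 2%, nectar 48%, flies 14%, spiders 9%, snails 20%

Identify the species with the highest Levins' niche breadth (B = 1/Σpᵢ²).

Convert percentages to proportions (divide by 100).
Σp_Iᵢ² = 0.04² + 0.31² + 0.16² + 0.09² + 0.38² + 0.02² = 0.0016 + 0.0961 + 0.0256 + 0.0081 + 0.1444 + 0.0004 = 0.2762
B_I = 1 / 0.2762 = 3.6206
Σp_IIIᵢ² = 0.07² + 0.02² + 0.48² + 0.14² + 0.09² + 0.20² = 0.0049 + 0.0004 + 0.2304 + 0.0196 + 0.0081 + 0.0400 = 0.3034
B_III = 1 / 0.3034 = 3.2960
Highest B → broadest niche (most generalist): morphospecies I (B = 3.62).

morphospecies I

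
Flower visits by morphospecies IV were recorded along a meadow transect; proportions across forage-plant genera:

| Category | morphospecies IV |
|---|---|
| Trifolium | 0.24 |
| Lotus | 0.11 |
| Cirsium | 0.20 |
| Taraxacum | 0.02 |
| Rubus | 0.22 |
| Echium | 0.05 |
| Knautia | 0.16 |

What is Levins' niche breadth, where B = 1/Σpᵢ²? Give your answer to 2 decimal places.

Σpᵢ² = 0.24² + 0.11² + 0.20² + 0.02² + 0.22² + 0.05² + 0.16² = 0.0576 + 0.0121 + 0.0400 + 0.0004 + 0.0484 + 0.0025 + 0.0256 = 0.1866
B = 1 / 0.1866 = 5.3591

5.36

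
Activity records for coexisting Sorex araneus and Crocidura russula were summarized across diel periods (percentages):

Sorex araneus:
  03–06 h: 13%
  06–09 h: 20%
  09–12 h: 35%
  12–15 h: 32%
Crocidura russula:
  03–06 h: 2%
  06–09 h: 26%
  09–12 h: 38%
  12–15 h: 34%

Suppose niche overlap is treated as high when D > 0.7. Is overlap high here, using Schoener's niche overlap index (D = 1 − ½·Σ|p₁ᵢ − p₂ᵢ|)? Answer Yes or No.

Yes

Convert percentages to proportions (divide by 100).
Σ|p₁ᵢ − p₂ᵢ| = 0.11 + 0.06 + 0.03 + 0.02 = 0.22
D = 1 − ½ × 0.22 = 1 − 0.110 = 0.8900
D = 0.8900 > 0.7 → Yes.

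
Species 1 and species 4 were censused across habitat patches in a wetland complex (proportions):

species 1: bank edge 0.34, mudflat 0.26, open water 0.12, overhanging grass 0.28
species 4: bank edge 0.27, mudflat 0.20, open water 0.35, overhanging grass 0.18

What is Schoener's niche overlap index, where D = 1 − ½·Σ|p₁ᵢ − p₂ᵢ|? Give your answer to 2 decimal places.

Σ|p₁ᵢ − p₂ᵢ| = 0.07 + 0.06 + 0.23 + 0.10 = 0.46
D = 1 − ½ × 0.46 = 1 − 0.230 = 0.7700

0.77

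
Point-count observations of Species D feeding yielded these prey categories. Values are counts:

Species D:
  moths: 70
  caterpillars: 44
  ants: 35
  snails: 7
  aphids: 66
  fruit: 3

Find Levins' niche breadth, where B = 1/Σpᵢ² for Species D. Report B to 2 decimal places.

4.06

Proportions for Species D (n=225): 70/225=0.3111, 44/225=0.1956, 35/225=0.1556, 7/225=0.0311, 66/225=0.2933, 3/225=0.0133
Σpᵢ² = 0.3111² + 0.1956² + 0.1556² + 0.0311² + 0.2933² + 0.0133² = 0.096783 + 0.038259 + 0.024211 + 0.000967 + 0.086025 + 0.000177 = 0.246422
B = 1 / 0.246422 = 4.0581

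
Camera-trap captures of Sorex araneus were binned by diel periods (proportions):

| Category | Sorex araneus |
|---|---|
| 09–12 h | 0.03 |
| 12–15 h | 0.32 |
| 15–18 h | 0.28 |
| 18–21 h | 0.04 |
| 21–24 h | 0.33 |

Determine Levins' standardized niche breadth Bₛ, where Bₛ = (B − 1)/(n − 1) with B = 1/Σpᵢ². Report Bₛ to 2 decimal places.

Σpᵢ² = 0.03² + 0.32² + 0.28² + 0.04² + 0.33² = 0.0009 + 0.1024 + 0.0784 + 0.0016 + 0.1089 = 0.2922
B = 1 / 0.2922 = 3.4223
Bₛ = (B − 1)/(n − 1) = (3.4223 − 1)/(5 − 1) = 2.4223/4 = 0.6056

0.61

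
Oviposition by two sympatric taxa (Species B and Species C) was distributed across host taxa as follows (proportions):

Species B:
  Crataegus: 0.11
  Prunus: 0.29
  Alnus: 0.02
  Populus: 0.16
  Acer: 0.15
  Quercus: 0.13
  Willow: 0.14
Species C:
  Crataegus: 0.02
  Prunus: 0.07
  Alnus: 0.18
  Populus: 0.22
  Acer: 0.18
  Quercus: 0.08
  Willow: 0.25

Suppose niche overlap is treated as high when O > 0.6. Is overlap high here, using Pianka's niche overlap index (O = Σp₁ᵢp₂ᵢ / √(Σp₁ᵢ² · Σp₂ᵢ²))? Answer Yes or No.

Yes

Σ p₁ᵢp₂ᵢ = 0.0022 + 0.0203 + 0.0036 + 0.0352 + 0.0270 + 0.0104 + 0.0350 = 0.1337
Σp_1ᵢ² = 0.11² + 0.29² + 0.02² + 0.16² + 0.15² + 0.13² + 0.14² = 0.0121 + 0.0841 + 0.0004 + 0.0256 + 0.0225 + 0.0169 + 0.0196 = 0.1812
Σp_2ᵢ² = 0.02² + 0.07² + 0.18² + 0.22² + 0.18² + 0.08² + 0.25² = 0.0004 + 0.0049 + 0.0324 + 0.0484 + 0.0324 + 0.0064 + 0.0625 = 0.1874
O = 0.1337 / √(0.1812 × 0.1874) = 0.1337 / 0.18427 = 0.7256
O = 0.7256 > 0.6 → Yes.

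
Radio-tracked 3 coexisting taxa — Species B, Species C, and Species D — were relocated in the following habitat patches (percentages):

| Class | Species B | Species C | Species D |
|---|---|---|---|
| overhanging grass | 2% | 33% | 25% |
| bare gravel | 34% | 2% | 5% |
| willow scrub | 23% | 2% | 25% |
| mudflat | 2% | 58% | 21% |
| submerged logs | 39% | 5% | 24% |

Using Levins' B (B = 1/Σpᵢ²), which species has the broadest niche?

Convert percentages to proportions (divide by 100).
Σp_Bᵢ² = 0.02² + 0.34² + 0.23² + 0.02² + 0.39² = 0.0004 + 0.1156 + 0.0529 + 0.0004 + 0.1521 = 0.3214
B_B = 1 / 0.3214 = 3.1114
Σp_Cᵢ² = 0.33² + 0.02² + 0.02² + 0.58² + 0.05² = 0.1089 + 0.0004 + 0.0004 + 0.3364 + 0.0025 = 0.4486
B_C = 1 / 0.4486 = 2.2292
Σp_Dᵢ² = 0.25² + 0.05² + 0.25² + 0.21² + 0.24² = 0.0625 + 0.0025 + 0.0625 + 0.0441 + 0.0576 = 0.2292
B_D = 1 / 0.2292 = 4.3630
Highest B → broadest niche (most generalist): Species D (B = 4.36).

Species D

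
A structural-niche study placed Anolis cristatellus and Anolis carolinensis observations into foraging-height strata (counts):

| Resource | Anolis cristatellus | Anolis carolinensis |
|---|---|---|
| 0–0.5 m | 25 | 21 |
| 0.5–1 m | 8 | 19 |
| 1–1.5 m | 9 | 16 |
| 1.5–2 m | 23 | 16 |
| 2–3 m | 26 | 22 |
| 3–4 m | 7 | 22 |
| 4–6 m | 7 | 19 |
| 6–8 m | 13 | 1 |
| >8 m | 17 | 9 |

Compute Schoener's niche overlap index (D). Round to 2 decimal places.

Proportions for Anolis cristatellus (n=135): 25/135=0.1852, 8/135=0.0593, 9/135=0.0667, 23/135=0.1704, 26/135=0.1926, 7/135=0.0519, 7/135=0.0519, 13/135=0.0963, 17/135=0.1259
Proportions for Anolis carolinensis (n=145): 21/145=0.1448, 19/145=0.1310, 16/145=0.1103, 16/145=0.1103, 22/145=0.1517, 22/145=0.1517, 19/145=0.1310, 1/145=0.0069, 9/145=0.0621
Σ|p₁ᵢ − p₂ᵢ| = 0.0404 + 0.0717 + 0.0436 + 0.0601 + 0.0409 + 0.0998 + 0.0791 + 0.0894 + 0.0638 = 0.5888
D = 1 − ½ × 0.5888 = 1 − 0.29440 = 0.70560

0.71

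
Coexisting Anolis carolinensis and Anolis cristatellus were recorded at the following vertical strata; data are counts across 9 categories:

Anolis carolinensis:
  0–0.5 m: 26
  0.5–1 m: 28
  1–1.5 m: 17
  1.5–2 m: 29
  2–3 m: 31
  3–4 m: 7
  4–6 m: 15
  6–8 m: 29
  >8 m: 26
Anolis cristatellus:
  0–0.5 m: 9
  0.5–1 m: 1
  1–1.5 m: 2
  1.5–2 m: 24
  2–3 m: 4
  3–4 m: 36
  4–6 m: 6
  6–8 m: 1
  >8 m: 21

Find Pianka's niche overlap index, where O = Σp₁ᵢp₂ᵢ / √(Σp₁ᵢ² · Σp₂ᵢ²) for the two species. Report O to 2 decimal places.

Proportions for Anolis carolinensis (n=208): 26/208=0.1250, 28/208=0.1346, 17/208=0.0817, 29/208=0.1394, 31/208=0.1490, 7/208=0.0337, 15/208=0.0721, 29/208=0.1394, 26/208=0.1250
Proportions for Anolis cristatellus (n=104): 9/104=0.0865, 1/104=0.0096, 2/104=0.0192, 24/104=0.2308, 4/104=0.0385, 36/104=0.3462, 6/104=0.0577, 1/104=0.0096, 21/104=0.2019
Σ p₁ᵢp₂ᵢ = 0.010813 + 0.001292 + 0.001569 + 0.032174 + 0.005737 + 0.011667 + 0.004160 + 0.001338 + 0.025238 = 0.093988
Σp_1ᵢ² = 0.1250² + 0.1346² + 0.0817² + 0.1394² + 0.1490² + 0.0337² + 0.0721² + 0.1394² + 0.1250² = 0.015625 + 0.018117 + 0.006675 + 0.019432 + 0.022201 + 0.001136 + 0.005198 + 0.019432 + 0.015625 = 0.123441
Σp_2ᵢ² = 0.0865² + 0.0096² + 0.0192² + 0.2308² + 0.0385² + 0.3462² + 0.0577² + 0.0096² + 0.2019² = 0.007482 + 0.000092 + 0.000369 + 0.053269 + 0.001482 + 0.119854 + 0.003329 + 0.000092 + 0.040764 = 0.226733
O = 0.093988 / √(0.123441 × 0.226733) = 0.093988 / 0.1672966 = 0.5618

0.56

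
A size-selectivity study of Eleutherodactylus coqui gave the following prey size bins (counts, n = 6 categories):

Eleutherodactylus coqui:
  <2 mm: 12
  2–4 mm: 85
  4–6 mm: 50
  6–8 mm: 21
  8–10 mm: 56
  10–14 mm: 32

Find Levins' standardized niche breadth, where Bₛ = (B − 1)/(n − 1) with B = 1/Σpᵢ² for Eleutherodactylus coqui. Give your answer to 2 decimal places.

0.71

Proportions for Eleutherodactylus coqui (n=256): 12/256=0.0469, 85/256=0.3320, 50/256=0.1953, 21/256=0.0820, 56/256=0.2188, 32/256=0.1250
Σpᵢ² = 0.0469² + 0.3320² + 0.1953² + 0.0820² + 0.2188² + 0.1250² = 0.002200 + 0.110224 + 0.038142 + 0.006724 + 0.047873 + 0.015625 = 0.220788
B = 1 / 0.220788 = 4.5292
Bₛ = (B − 1)/(n − 1) = (4.5292 − 1)/(6 − 1) = 3.5292/5 = 0.7058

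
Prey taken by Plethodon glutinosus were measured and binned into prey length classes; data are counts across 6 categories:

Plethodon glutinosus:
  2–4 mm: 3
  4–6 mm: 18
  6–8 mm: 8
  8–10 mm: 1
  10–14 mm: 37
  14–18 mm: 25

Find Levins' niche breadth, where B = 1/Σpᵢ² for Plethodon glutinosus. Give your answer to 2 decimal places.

3.54

Proportions for Plethodon glutinosus (n=92): 3/92=0.0326, 18/92=0.1957, 8/92=0.0870, 1/92=0.0109, 37/92=0.4022, 25/92=0.2717
Σpᵢ² = 0.0326² + 0.1957² + 0.0870² + 0.0109² + 0.4022² + 0.2717² = 0.001063 + 0.038298 + 0.007569 + 0.000119 + 0.161765 + 0.073821 = 0.282635
B = 1 / 0.282635 = 3.5381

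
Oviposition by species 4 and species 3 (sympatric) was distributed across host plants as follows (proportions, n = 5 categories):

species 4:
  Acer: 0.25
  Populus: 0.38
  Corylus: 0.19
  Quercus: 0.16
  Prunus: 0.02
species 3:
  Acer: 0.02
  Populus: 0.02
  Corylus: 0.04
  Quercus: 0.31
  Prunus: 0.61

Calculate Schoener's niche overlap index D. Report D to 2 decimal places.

Σ|p₁ᵢ − p₂ᵢ| = 0.23 + 0.36 + 0.15 + 0.15 + 0.59 = 1.48
D = 1 − ½ × 1.48 = 1 − 0.740 = 0.2600

0.26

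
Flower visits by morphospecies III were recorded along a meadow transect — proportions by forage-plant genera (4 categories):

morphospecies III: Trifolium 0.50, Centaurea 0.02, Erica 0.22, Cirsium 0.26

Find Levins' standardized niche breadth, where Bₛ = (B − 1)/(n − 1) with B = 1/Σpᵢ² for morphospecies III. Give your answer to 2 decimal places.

0.58

Σpᵢ² = 0.50² + 0.02² + 0.22² + 0.26² = 0.2500 + 0.0004 + 0.0484 + 0.0676 = 0.3664
B = 1 / 0.3664 = 2.7293
Bₛ = (B − 1)/(n − 1) = (2.7293 − 1)/(4 − 1) = 1.7293/3 = 0.5764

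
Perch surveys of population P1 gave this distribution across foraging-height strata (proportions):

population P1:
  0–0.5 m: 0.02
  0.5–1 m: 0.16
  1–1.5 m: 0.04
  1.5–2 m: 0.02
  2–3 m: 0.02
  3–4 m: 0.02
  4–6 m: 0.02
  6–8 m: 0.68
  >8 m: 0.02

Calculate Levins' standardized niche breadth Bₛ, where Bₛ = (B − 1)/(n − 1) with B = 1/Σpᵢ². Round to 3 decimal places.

0.129

Σpᵢ² = 0.02² + 0.16² + 0.04² + 0.02² + 0.02² + 0.02² + 0.02² + 0.68² + 0.02² = 0.0004 + 0.0256 + 0.0016 + 0.0004 + 0.0004 + 0.0004 + 0.0004 + 0.4624 + 0.0004 = 0.4920
B = 1 / 0.4920 = 2.03252
Bₛ = (B − 1)/(n − 1) = (2.03252 − 1)/(9 − 1) = 1.03252/8 = 0.12907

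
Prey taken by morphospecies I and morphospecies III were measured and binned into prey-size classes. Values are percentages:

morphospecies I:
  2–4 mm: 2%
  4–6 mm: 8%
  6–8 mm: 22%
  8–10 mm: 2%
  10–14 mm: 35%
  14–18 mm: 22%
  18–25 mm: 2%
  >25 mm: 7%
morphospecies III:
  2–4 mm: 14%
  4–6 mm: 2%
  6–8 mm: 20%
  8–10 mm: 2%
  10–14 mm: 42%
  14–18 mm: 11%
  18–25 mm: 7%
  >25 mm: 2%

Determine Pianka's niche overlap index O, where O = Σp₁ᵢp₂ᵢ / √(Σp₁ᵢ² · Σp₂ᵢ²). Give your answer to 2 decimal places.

0.92

Convert percentages to proportions (divide by 100).
Σ p₁ᵢp₂ᵢ = 0.0028 + 0.0016 + 0.0440 + 0.0004 + 0.1470 + 0.0242 + 0.0014 + 0.0014 = 0.2228
Σp_1ᵢ² = 0.02² + 0.08² + 0.22² + 0.02² + 0.35² + 0.22² + 0.02² + 0.07² = 0.0004 + 0.0064 + 0.0484 + 0.0004 + 0.1225 + 0.0484 + 0.0004 + 0.0049 = 0.2318
Σp_2ᵢ² = 0.14² + 0.02² + 0.20² + 0.02² + 0.42² + 0.11² + 0.07² + 0.02² = 0.0196 + 0.0004 + 0.0400 + 0.0004 + 0.1764 + 0.0121 + 0.0049 + 0.0004 = 0.2542
O = 0.2228 / √(0.2318 × 0.2542) = 0.2228 / 0.24274 = 0.9179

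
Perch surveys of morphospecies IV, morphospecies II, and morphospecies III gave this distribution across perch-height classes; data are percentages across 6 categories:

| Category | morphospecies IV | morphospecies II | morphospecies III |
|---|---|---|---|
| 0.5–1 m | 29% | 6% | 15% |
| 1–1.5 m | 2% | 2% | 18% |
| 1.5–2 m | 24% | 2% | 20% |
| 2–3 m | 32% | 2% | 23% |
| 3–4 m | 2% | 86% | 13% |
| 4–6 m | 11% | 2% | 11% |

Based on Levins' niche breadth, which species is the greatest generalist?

Convert percentages to proportions (divide by 100).
Σp_IVᵢ² = 0.29² + 0.02² + 0.24² + 0.32² + 0.02² + 0.11² = 0.0841 + 0.0004 + 0.0576 + 0.1024 + 0.0004 + 0.0121 = 0.2570
B_IV = 1 / 0.2570 = 3.8911
Σp_IIᵢ² = 0.06² + 0.02² + 0.02² + 0.02² + 0.86² + 0.02² = 0.0036 + 0.0004 + 0.0004 + 0.0004 + 0.7396 + 0.0004 = 0.7448
B_II = 1 / 0.7448 = 1.3426
Σp_IIIᵢ² = 0.15² + 0.18² + 0.20² + 0.23² + 0.13² + 0.11² = 0.0225 + 0.0324 + 0.0400 + 0.0529 + 0.0169 + 0.0121 = 0.1768
B_III = 1 / 0.1768 = 5.6561
Highest B → broadest niche (most generalist): morphospecies III (B = 5.66).

morphospecies III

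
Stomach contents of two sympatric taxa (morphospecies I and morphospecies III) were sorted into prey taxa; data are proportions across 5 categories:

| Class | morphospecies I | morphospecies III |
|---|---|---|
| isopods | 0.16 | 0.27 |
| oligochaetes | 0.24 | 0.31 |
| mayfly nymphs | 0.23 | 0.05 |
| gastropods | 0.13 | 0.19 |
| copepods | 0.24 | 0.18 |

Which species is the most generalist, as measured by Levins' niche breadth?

morphospecies I

Σp_Iᵢ² = 0.16² + 0.24² + 0.23² + 0.13² + 0.24² = 0.0256 + 0.0576 + 0.0529 + 0.0169 + 0.0576 = 0.2106
B_I = 1 / 0.2106 = 4.7483
Σp_IIIᵢ² = 0.27² + 0.31² + 0.05² + 0.19² + 0.18² = 0.0729 + 0.0961 + 0.0025 + 0.0361 + 0.0324 = 0.2400
B_III = 1 / 0.2400 = 4.1667
Highest B → broadest niche (most generalist): morphospecies I (B = 4.75).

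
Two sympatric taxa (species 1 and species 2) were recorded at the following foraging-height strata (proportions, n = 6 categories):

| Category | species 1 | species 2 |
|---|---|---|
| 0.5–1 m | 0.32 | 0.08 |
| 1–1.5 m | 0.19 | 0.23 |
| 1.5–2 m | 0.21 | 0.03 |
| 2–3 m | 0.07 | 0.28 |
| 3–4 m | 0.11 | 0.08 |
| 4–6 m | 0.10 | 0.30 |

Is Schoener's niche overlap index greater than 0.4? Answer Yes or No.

Σ|p₁ᵢ − p₂ᵢ| = 0.24 + 0.04 + 0.18 + 0.21 + 0.03 + 0.20 = 0.90
D = 1 − ½ × 0.90 = 1 − 0.450 = 0.5500
D = 0.5500 > 0.4 → Yes.

Yes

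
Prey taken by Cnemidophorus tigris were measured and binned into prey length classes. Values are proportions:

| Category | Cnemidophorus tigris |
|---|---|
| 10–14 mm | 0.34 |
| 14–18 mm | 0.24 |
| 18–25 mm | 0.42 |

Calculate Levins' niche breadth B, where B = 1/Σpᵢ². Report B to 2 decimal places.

Σpᵢ² = 0.34² + 0.24² + 0.42² = 0.1156 + 0.0576 + 0.1764 = 0.3496
B = 1 / 0.3496 = 2.8604

2.86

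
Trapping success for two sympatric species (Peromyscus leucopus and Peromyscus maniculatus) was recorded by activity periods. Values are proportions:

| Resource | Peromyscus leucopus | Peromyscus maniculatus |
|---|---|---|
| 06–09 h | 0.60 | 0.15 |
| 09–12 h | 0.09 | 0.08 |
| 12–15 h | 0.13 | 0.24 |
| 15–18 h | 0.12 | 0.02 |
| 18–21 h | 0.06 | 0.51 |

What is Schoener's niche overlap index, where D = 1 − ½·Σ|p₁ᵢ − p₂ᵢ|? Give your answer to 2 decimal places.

Σ|p₁ᵢ − p₂ᵢ| = 0.45 + 0.01 + 0.11 + 0.10 + 0.45 = 1.12
D = 1 − ½ × 1.12 = 1 − 0.560 = 0.4400

0.44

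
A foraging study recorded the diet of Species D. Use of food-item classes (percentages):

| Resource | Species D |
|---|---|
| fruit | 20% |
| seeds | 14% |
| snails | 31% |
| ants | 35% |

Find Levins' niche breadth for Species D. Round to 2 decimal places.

Convert percentages to proportions (divide by 100).
Σpᵢ² = 0.20² + 0.14² + 0.31² + 0.35² = 0.0400 + 0.0196 + 0.0961 + 0.1225 = 0.2782
B = 1 / 0.2782 = 3.5945

3.59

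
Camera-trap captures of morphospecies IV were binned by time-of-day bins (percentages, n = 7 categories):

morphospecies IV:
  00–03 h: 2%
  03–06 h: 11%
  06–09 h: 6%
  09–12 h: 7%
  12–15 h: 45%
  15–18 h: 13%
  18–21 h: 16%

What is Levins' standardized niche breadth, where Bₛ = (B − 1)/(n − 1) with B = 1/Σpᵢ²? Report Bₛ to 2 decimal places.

Convert percentages to proportions (divide by 100).
Σpᵢ² = 0.02² + 0.11² + 0.06² + 0.07² + 0.45² + 0.13² + 0.16² = 0.0004 + 0.0121 + 0.0036 + 0.0049 + 0.2025 + 0.0169 + 0.0256 = 0.2660
B = 1 / 0.2660 = 3.7594
Bₛ = (B − 1)/(n − 1) = (3.7594 − 1)/(7 − 1) = 2.7594/6 = 0.4599

0.46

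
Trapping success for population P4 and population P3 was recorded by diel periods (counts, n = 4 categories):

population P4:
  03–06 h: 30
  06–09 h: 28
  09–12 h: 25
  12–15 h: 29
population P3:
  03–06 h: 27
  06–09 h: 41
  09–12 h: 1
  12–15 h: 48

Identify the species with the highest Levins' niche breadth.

population P4

Proportions for population P4 (n=112): 30/112=0.2679, 28/112=0.2500, 25/112=0.2232, 29/112=0.2589
Proportions for population P3 (n=117): 27/117=0.2308, 41/117=0.3504, 1/117=0.0085, 48/117=0.4103
Σp_P4ᵢ² = 0.2679² + 0.2500² + 0.2232² + 0.2589² = 0.071770 + 0.062500 + 0.049818 + 0.067029 = 0.251117
B_P4 = 1 / 0.251117 = 3.9822
Σp_P3ᵢ² = 0.2308² + 0.3504² + 0.0085² + 0.4103² = 0.053269 + 0.122780 + 0.000072 + 0.168346 = 0.344467
B_P3 = 1 / 0.344467 = 2.9030
Highest B → broadest niche (most generalist): population P4 (B = 3.98).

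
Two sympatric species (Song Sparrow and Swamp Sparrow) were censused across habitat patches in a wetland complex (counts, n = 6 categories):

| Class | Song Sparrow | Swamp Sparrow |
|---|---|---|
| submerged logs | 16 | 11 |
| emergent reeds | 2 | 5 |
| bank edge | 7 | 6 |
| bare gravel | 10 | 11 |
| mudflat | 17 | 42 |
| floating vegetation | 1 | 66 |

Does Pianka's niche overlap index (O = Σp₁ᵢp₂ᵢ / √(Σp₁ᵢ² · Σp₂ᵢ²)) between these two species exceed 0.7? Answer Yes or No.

No

Proportions for Song Sparrow (n=53): 16/53=0.3019, 2/53=0.0377, 7/53=0.1321, 10/53=0.1887, 17/53=0.3208, 1/53=0.0189
Proportions for Swamp Sparrow (n=141): 11/141=0.0780, 5/141=0.0355, 6/141=0.0426, 11/141=0.0780, 42/141=0.2979, 66/141=0.4681
Σ p₁ᵢp₂ᵢ = 0.023548 + 0.001338 + 0.005627 + 0.014719 + 0.095566 + 0.008847 = 0.149645
Σp_1ᵢ² = 0.3019² + 0.0377² + 0.1321² + 0.1887² + 0.3208² + 0.0189² = 0.091144 + 0.001421 + 0.017450 + 0.035608 + 0.102913 + 0.000357 = 0.248893
Σp_2ᵢ² = 0.0780² + 0.0355² + 0.0426² + 0.0780² + 0.2979² + 0.4681² = 0.006084 + 0.001260 + 0.001815 + 0.006084 + 0.088744 + 0.219118 = 0.323105
O = 0.149645 / √(0.248893 × 0.323105) = 0.149645 / 0.2835817 = 0.5277
O = 0.5277 < 0.7 → No.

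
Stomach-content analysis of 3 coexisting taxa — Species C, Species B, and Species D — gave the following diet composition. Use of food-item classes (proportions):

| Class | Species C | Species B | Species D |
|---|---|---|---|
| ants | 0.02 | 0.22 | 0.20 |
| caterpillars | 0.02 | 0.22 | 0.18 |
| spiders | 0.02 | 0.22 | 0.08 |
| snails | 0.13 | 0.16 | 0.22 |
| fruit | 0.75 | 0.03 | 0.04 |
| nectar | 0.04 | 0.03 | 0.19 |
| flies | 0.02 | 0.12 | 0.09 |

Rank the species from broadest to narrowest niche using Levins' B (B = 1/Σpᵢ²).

Σp_Cᵢ² = 0.02² + 0.02² + 0.02² + 0.13² + 0.75² + 0.04² + 0.02² = 0.0004 + 0.0004 + 0.0004 + 0.0169 + 0.5625 + 0.0016 + 0.0004 = 0.5826
B_C = 1 / 0.5826 = 1.7164
Σp_Bᵢ² = 0.22² + 0.22² + 0.22² + 0.16² + 0.03² + 0.03² + 0.12² = 0.0484 + 0.0484 + 0.0484 + 0.0256 + 0.0009 + 0.0009 + 0.0144 = 0.1870
B_B = 1 / 0.1870 = 5.3476
Σp_Dᵢ² = 0.20² + 0.18² + 0.08² + 0.22² + 0.04² + 0.19² + 0.09² = 0.0400 + 0.0324 + 0.0064 + 0.0484 + 0.0016 + 0.0361 + 0.0081 = 0.1730
B_D = 1 / 0.1730 = 5.7803
Ranking by B (broadest → narrowest): Species D (5.78) > Species B (5.35) > Species C (1.72)

Species D > Species B > Species C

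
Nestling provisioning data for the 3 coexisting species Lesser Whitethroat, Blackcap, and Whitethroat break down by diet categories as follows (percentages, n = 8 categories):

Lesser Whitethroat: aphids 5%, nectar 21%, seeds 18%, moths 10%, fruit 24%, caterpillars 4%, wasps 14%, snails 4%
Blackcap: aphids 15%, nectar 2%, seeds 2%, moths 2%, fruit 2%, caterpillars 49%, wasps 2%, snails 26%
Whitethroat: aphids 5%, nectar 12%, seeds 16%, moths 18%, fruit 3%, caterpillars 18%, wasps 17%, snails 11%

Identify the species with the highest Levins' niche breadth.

Whitethroat

Convert percentages to proportions (divide by 100).
Σp_Lessᵢ² = 0.05² + 0.21² + 0.18² + 0.10² + 0.24² + 0.04² + 0.14² + 0.04² = 0.0025 + 0.0441 + 0.0324 + 0.0100 + 0.0576 + 0.0016 + 0.0196 + 0.0016 = 0.1694
B_Less = 1 / 0.1694 = 5.9032
Σp_Blacᵢ² = 0.15² + 0.02² + 0.02² + 0.02² + 0.02² + 0.49² + 0.02² + 0.26² = 0.0225 + 0.0004 + 0.0004 + 0.0004 + 0.0004 + 0.2401 + 0.0004 + 0.0676 = 0.3322
B_Blac = 1 / 0.3322 = 3.0102
Σp_Whitᵢ² = 0.05² + 0.12² + 0.16² + 0.18² + 0.03² + 0.18² + 0.17² + 0.11² = 0.0025 + 0.0144 + 0.0256 + 0.0324 + 0.0009 + 0.0324 + 0.0289 + 0.0121 = 0.1492
B_Whit = 1 / 0.1492 = 6.7024
Highest B → broadest niche (most generalist): Whitethroat (B = 6.70).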